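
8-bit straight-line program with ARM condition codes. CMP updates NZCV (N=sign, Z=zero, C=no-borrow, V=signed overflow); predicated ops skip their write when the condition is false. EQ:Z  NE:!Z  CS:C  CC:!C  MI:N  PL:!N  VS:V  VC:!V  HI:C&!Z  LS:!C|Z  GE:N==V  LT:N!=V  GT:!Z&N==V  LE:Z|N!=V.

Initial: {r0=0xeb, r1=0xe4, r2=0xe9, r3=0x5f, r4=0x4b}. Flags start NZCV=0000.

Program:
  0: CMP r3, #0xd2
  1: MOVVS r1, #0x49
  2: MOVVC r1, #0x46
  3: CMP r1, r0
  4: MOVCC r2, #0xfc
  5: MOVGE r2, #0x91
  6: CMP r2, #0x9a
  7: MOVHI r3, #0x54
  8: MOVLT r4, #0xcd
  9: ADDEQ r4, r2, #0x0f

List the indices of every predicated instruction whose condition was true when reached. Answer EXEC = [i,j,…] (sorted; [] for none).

0: ✓ CMP  NZCV=1001
1: ✓ MOVVS  r1←0x49
2: · MOVVC
3: ✓ CMP  NZCV=0000
4: ✓ MOVCC  r2←0xfc
5: ✓ MOVGE  r2←0x91
6: ✓ CMP  NZCV=1000
7: · MOVHI
8: ✓ MOVLT  r4←0xcd
9: · ADDEQ

EXEC = [1,4,5,8]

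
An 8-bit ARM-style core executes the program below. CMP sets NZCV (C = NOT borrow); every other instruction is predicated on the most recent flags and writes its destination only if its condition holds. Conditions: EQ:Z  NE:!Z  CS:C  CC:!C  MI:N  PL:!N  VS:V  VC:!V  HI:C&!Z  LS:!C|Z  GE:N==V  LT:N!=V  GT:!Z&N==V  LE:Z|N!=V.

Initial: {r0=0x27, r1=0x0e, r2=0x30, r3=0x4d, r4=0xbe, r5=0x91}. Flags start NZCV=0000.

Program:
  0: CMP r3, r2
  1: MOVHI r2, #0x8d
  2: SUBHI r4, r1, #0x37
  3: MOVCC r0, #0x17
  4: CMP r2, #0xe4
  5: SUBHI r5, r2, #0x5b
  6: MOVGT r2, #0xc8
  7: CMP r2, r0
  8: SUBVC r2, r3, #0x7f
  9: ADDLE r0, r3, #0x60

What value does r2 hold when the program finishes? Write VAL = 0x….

VAL = 0x8d

[0] flags=0010 → (cmp)
[1] flags=0010 HI?T → r2=0x8d
[2] flags=0010 HI?T → r4=0xd7
[3] flags=0010 CC?F → skip
[4] flags=1000 → (cmp)
[5] flags=1000 HI?F → skip
[6] flags=1000 GT?F → skip
[7] flags=0011 → (cmp)
[8] flags=0011 VC?F → skip
[9] flags=0011 LE?T → r0=0xad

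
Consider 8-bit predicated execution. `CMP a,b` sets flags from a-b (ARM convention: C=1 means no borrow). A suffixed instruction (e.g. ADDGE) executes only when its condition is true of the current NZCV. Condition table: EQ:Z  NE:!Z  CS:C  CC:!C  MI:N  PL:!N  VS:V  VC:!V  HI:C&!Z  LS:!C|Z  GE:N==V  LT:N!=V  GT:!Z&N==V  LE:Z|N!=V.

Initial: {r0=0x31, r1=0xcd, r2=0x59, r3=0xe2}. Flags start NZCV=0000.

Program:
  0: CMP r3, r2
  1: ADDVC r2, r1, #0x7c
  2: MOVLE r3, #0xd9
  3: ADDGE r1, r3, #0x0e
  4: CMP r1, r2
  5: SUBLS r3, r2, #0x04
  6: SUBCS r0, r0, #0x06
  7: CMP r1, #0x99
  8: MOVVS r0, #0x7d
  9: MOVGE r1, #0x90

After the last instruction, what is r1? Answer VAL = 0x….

VAL = 0x90

0: ✓ CMP  NZCV=1010
1: ✓ ADDVC  r2←0x49
2: ✓ MOVLE  r3←0xd9
3: · ADDGE
4: ✓ CMP  NZCV=1010
5: · SUBLS
6: ✓ SUBCS  r0←0x2b
7: ✓ CMP  NZCV=0010
8: · MOVVS
9: ✓ MOVGE  r1←0x90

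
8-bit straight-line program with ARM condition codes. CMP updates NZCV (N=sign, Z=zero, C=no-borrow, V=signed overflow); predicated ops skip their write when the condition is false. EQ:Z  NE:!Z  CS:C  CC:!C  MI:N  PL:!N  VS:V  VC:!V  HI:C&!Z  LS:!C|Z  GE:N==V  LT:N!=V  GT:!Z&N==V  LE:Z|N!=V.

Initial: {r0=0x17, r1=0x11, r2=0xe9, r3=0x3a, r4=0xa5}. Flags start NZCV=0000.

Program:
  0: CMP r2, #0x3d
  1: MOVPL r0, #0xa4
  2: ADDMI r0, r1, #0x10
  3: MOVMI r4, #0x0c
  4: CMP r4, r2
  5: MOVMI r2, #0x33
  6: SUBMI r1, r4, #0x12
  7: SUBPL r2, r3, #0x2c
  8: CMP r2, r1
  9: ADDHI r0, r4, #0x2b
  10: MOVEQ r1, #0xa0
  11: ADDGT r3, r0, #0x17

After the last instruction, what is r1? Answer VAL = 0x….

[0] flags=1010 → (cmp)
[1] flags=1010 PL?F → skip
[2] flags=1010 MI?T → r0=0x21
[3] flags=1010 MI?T → r4=0x0c
[4] flags=0000 → (cmp)
[5] flags=0000 MI?F → skip
[6] flags=0000 MI?F → skip
[7] flags=0000 PL?T → r2=0x0e
[8] flags=1000 → (cmp)
[9] flags=1000 HI?F → skip
[10] flags=1000 EQ?F → skip
[11] flags=1000 GT?F → skip

VAL = 0x11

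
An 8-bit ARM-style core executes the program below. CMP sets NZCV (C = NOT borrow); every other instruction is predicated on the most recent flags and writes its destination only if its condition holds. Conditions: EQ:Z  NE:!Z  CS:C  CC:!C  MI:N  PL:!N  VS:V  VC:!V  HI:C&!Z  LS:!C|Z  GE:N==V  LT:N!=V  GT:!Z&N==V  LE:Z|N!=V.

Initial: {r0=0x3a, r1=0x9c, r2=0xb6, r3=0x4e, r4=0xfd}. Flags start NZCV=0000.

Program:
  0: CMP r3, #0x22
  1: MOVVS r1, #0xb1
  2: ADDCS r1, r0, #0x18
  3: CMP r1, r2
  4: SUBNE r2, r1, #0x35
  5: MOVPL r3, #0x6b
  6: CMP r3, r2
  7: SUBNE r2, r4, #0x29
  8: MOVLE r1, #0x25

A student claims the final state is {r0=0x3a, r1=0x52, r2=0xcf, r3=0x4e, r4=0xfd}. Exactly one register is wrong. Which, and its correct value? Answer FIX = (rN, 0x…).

FIX = (r2, 0xd4)

0: ✓ CMP  NZCV=0010
1: · MOVVS
2: ✓ ADDCS  r1←0x52
3: ✓ CMP  NZCV=1001
4: ✓ SUBNE  r2←0x1d
5: · MOVPL
6: ✓ CMP  NZCV=0010
7: ✓ SUBNE  r2←0xd4
8: · MOVLE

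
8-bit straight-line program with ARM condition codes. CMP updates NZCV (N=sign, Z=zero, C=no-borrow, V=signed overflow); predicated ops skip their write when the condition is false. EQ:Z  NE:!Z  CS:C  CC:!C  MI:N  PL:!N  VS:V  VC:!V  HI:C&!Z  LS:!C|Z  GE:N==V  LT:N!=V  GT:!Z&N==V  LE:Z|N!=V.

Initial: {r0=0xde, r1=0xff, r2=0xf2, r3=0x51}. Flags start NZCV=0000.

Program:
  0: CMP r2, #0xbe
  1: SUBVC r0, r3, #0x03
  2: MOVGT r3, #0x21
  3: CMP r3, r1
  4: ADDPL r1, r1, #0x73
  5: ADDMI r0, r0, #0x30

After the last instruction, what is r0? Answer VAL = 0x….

VAL = 0x4e

[0] flags=0010 → (cmp)
[1] flags=0010 VC?T → r0=0x4e
[2] flags=0010 GT?T → r3=0x21
[3] flags=0000 → (cmp)
[4] flags=0000 PL?T → r1=0x72
[5] flags=0000 MI?F → skip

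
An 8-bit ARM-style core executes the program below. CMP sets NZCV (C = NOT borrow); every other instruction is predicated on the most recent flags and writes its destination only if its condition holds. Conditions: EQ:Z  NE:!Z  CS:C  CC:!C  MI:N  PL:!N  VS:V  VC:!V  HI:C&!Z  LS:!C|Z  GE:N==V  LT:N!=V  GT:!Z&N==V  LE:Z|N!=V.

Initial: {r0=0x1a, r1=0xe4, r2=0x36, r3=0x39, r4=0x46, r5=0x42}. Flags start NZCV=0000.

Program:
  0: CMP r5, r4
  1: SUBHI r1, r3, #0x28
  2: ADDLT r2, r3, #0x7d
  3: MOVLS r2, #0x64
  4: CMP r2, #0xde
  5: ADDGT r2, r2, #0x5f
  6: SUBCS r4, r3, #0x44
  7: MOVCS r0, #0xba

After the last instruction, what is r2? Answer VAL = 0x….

[0] flags=1000 → (cmp)
[1] flags=1000 HI?F → skip
[2] flags=1000 LT?T → r2=0xb6
[3] flags=1000 LS?T → r2=0x64
[4] flags=1001 → (cmp)
[5] flags=1001 GT?T → r2=0xc3
[6] flags=1001 CS?F → skip
[7] flags=1001 CS?F → skip

VAL = 0xc3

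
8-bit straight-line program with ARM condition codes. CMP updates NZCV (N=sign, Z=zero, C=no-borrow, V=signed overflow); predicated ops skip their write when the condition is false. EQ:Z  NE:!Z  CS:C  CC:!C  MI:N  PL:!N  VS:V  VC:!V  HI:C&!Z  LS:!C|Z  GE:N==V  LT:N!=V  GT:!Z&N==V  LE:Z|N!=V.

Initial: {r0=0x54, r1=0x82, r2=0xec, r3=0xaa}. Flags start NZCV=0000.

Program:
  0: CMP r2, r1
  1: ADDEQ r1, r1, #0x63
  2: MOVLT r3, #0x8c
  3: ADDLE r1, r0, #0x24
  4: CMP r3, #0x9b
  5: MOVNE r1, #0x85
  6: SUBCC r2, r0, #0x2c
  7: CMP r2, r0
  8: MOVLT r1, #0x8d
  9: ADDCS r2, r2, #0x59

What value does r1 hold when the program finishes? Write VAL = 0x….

0: ✓ CMP  NZCV=0010
1: · ADDEQ
2: · MOVLT
3: · ADDLE
4: ✓ CMP  NZCV=0010
5: ✓ MOVNE  r1←0x85
6: · SUBCC
7: ✓ CMP  NZCV=1010
8: ✓ MOVLT  r1←0x8d
9: ✓ ADDCS  r2←0x45

VAL = 0x8d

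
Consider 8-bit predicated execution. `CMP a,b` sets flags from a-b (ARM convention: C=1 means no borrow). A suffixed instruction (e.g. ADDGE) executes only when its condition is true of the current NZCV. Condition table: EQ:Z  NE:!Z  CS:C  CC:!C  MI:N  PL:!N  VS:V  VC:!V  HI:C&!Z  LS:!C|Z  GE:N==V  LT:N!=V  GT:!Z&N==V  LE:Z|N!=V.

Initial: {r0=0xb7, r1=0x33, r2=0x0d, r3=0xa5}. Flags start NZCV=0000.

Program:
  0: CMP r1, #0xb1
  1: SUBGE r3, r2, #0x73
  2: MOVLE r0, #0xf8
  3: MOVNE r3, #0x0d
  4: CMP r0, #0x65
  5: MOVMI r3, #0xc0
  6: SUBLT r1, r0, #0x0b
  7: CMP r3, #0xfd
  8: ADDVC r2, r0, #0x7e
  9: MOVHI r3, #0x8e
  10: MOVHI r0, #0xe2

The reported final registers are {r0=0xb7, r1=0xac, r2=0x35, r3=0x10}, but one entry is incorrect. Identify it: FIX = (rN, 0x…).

0: ✓ CMP  NZCV=1001
1: ✓ SUBGE  r3←0x9a
2: · MOVLE
3: ✓ MOVNE  r3←0x0d
4: ✓ CMP  NZCV=0011
5: · MOVMI
6: ✓ SUBLT  r1←0xac
7: ✓ CMP  NZCV=0000
8: ✓ ADDVC  r2←0x35
9: · MOVHI
10: · MOVHI

FIX = (r3, 0x0d)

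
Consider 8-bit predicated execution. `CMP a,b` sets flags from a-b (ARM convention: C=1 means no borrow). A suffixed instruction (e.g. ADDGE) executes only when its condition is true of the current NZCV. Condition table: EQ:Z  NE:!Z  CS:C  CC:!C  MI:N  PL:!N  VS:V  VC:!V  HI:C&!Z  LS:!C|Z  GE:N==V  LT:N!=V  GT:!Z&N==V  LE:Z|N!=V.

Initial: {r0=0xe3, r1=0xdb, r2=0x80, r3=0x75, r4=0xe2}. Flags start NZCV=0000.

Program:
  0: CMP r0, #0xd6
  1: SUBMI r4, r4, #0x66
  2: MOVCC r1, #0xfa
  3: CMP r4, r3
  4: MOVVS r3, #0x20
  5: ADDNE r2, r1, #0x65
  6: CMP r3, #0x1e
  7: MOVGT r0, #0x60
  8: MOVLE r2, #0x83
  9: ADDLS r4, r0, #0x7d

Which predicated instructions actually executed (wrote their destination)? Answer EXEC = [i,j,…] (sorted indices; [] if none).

EXEC = [4,5,7]

[0] flags=0010 → (cmp)
[1] flags=0010 MI?F → skip
[2] flags=0010 CC?F → skip
[3] flags=0011 → (cmp)
[4] flags=0011 VS?T → r3=0x20
[5] flags=0011 NE?T → r2=0x40
[6] flags=0010 → (cmp)
[7] flags=0010 GT?T → r0=0x60
[8] flags=0010 LE?F → skip
[9] flags=0010 LS?F → skip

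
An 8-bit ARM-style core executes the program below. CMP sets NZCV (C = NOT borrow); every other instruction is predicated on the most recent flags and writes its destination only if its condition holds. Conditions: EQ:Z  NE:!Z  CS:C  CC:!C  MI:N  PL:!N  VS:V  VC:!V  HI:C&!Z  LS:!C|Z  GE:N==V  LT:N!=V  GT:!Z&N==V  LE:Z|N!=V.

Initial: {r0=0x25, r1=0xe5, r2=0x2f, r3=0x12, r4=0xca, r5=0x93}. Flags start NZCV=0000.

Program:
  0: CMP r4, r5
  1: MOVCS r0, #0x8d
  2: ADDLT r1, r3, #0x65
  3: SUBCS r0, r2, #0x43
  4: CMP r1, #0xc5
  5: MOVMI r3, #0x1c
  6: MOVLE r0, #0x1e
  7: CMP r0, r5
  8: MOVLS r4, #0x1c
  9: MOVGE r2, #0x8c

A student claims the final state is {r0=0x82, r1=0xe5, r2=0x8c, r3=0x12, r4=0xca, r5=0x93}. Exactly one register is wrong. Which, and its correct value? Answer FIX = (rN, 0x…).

FIX = (r0, 0xec)

0: ✓ CMP  NZCV=0010
1: ✓ MOVCS  r0←0x8d
2: · ADDLT
3: ✓ SUBCS  r0←0xec
4: ✓ CMP  NZCV=0010
5: · MOVMI
6: · MOVLE
7: ✓ CMP  NZCV=0010
8: · MOVLS
9: ✓ MOVGE  r2←0x8c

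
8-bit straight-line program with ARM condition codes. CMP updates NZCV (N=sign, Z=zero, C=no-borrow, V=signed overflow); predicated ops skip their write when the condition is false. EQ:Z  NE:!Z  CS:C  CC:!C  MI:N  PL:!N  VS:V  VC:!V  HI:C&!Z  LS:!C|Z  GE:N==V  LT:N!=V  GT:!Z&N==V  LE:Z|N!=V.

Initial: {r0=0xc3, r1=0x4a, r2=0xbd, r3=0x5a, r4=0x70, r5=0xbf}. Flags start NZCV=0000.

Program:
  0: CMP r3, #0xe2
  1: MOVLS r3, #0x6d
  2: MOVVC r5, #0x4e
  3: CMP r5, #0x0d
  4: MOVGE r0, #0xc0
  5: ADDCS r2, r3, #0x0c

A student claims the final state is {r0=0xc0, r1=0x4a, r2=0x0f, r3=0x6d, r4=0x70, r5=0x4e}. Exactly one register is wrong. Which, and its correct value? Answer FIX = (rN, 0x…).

FIX = (r2, 0x79)

0: ✓ CMP  NZCV=0000
1: ✓ MOVLS  r3←0x6d
2: ✓ MOVVC  r5←0x4e
3: ✓ CMP  NZCV=0010
4: ✓ MOVGE  r0←0xc0
5: ✓ ADDCS  r2←0x79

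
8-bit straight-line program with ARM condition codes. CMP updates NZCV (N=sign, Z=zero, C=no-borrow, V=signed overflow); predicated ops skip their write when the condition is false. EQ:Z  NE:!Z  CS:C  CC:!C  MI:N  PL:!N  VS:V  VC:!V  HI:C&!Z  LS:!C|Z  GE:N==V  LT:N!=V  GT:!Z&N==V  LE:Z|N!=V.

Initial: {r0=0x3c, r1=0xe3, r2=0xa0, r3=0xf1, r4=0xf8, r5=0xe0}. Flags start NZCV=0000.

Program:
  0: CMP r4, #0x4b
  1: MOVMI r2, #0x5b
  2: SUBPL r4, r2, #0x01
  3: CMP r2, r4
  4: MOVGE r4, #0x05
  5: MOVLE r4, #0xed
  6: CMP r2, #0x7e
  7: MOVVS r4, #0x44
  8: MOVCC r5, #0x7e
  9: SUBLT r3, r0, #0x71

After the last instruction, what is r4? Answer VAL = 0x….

[0] flags=1010 → (cmp)
[1] flags=1010 MI?T → r2=0x5b
[2] flags=1010 PL?F → skip
[3] flags=0000 → (cmp)
[4] flags=0000 GE?T → r4=0x05
[5] flags=0000 LE?F → skip
[6] flags=1000 → (cmp)
[7] flags=1000 VS?F → skip
[8] flags=1000 CC?T → r5=0x7e
[9] flags=1000 LT?T → r3=0xcb

VAL = 0x05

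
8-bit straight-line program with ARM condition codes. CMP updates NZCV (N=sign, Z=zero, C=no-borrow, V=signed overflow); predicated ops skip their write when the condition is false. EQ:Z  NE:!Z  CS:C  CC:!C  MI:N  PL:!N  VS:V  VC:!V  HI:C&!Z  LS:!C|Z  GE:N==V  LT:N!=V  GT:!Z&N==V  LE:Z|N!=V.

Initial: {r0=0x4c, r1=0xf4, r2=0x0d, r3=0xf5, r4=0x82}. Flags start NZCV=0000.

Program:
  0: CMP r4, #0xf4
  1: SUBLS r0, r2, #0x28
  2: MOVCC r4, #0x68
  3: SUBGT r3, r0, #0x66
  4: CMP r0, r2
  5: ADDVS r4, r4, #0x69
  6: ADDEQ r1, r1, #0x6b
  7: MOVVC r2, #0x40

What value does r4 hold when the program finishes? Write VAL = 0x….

[0] flags=1000 → (cmp)
[1] flags=1000 LS?T → r0=0xe5
[2] flags=1000 CC?T → r4=0x68
[3] flags=1000 GT?F → skip
[4] flags=1010 → (cmp)
[5] flags=1010 VS?F → skip
[6] flags=1010 EQ?F → skip
[7] flags=1010 VC?T → r2=0x40

VAL = 0x68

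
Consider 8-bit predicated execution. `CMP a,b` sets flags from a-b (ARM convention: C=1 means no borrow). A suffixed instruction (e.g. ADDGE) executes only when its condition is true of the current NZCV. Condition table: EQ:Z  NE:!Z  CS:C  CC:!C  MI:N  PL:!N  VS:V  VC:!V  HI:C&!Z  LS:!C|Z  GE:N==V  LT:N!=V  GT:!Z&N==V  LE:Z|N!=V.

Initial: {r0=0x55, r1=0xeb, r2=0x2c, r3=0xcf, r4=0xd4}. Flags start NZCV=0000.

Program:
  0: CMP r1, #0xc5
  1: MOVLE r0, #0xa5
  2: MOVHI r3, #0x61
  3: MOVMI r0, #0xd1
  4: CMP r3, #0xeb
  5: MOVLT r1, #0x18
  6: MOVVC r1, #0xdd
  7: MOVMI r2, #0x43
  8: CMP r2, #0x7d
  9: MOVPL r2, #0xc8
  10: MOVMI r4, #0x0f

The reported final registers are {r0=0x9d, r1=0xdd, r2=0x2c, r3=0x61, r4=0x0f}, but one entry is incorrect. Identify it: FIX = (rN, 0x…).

[0] flags=0010 → (cmp)
[1] flags=0010 LE?F → skip
[2] flags=0010 HI?T → r3=0x61
[3] flags=0010 MI?F → skip
[4] flags=0000 → (cmp)
[5] flags=0000 LT?F → skip
[6] flags=0000 VC?T → r1=0xdd
[7] flags=0000 MI?F → skip
[8] flags=1000 → (cmp)
[9] flags=1000 PL?F → skip
[10] flags=1000 MI?T → r4=0x0f

FIX = (r0, 0x55)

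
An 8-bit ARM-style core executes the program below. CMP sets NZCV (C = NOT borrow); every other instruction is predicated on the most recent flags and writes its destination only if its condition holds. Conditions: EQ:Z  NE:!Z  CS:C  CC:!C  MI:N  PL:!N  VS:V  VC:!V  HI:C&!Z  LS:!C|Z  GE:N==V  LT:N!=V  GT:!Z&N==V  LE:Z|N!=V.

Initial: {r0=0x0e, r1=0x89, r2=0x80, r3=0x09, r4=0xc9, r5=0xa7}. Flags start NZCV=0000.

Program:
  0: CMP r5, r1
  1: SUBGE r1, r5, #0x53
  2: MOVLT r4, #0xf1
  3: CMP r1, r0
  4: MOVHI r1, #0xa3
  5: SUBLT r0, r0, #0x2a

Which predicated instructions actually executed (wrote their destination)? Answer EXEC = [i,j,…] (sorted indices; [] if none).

0: ✓ CMP  NZCV=0010
1: ✓ SUBGE  r1←0x54
2: · MOVLT
3: ✓ CMP  NZCV=0010
4: ✓ MOVHI  r1←0xa3
5: · SUBLT

EXEC = [1,4]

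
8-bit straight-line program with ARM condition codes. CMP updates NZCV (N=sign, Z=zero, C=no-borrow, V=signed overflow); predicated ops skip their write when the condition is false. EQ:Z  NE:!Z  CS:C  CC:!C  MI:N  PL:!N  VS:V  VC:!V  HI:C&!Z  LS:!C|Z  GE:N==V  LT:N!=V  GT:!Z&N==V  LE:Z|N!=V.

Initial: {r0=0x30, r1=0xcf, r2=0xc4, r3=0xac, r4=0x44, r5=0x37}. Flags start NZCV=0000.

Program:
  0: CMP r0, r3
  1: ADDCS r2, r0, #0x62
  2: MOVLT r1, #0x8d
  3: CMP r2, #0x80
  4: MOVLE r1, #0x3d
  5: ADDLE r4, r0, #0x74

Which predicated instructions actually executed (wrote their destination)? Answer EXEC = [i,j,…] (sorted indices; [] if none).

EXEC = []

0: ✓ CMP  NZCV=1001
1: · ADDCS
2: · MOVLT
3: ✓ CMP  NZCV=0010
4: · MOVLE
5: · ADDLE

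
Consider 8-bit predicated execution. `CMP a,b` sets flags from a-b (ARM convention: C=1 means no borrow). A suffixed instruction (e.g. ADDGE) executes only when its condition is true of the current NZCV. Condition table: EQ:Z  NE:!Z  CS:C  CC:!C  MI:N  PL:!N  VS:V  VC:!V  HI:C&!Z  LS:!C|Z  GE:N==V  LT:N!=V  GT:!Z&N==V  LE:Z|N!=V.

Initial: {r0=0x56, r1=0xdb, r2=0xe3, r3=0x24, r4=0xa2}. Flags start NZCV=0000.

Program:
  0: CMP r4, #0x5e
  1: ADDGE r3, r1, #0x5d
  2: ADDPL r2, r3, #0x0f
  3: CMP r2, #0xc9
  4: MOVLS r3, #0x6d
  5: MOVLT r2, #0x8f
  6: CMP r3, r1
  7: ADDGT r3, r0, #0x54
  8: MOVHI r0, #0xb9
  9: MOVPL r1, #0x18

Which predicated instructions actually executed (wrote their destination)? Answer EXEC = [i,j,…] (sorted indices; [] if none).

0: ✓ CMP  NZCV=0011
1: · ADDGE
2: ✓ ADDPL  r2←0x33
3: ✓ CMP  NZCV=0000
4: ✓ MOVLS  r3←0x6d
5: · MOVLT
6: ✓ CMP  NZCV=1001
7: ✓ ADDGT  r3←0xaa
8: · MOVHI
9: · MOVPL

EXEC = [2,4,7]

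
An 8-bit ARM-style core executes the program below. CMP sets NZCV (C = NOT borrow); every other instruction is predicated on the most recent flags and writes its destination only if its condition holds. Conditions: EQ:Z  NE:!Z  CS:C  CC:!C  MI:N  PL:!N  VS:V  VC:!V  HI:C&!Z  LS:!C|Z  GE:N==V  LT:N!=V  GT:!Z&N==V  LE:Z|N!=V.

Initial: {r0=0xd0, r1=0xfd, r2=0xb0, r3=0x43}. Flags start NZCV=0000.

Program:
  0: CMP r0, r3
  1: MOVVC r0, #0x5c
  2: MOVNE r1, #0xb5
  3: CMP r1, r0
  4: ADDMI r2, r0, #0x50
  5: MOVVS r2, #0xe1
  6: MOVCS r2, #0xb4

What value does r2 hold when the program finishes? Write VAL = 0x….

[0] flags=1010 → (cmp)
[1] flags=1010 VC?T → r0=0x5c
[2] flags=1010 NE?T → r1=0xb5
[3] flags=0011 → (cmp)
[4] flags=0011 MI?F → skip
[5] flags=0011 VS?T → r2=0xe1
[6] flags=0011 CS?T → r2=0xb4

VAL = 0xb4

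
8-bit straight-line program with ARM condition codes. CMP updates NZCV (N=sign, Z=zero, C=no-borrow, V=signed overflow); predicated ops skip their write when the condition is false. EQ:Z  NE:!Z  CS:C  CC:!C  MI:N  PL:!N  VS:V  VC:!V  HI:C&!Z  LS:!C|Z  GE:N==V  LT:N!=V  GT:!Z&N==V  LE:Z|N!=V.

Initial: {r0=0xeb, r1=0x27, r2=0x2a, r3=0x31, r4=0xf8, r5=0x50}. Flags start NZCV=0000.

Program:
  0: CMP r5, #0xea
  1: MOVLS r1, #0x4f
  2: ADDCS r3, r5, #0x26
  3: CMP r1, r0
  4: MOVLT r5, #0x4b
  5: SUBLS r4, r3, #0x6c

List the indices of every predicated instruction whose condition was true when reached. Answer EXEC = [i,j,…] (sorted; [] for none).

0: ✓ CMP  NZCV=0000
1: ✓ MOVLS  r1←0x4f
2: · ADDCS
3: ✓ CMP  NZCV=0000
4: · MOVLT
5: ✓ SUBLS  r4←0xc5

EXEC = [1,5]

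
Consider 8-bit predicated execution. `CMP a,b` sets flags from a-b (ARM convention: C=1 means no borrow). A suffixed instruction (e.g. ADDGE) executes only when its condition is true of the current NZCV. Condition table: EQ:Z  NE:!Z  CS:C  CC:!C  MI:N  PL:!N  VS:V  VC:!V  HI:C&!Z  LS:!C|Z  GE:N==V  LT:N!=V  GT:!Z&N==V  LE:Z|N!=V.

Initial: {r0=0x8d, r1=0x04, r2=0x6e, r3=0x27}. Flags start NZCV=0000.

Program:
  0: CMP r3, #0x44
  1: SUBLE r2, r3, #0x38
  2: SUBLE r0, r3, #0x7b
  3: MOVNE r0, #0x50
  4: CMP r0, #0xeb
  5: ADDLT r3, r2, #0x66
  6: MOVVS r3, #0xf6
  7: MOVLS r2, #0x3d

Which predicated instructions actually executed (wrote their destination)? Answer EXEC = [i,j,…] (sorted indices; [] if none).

EXEC = [1,2,3,7]

0: ✓ CMP  NZCV=1000
1: ✓ SUBLE  r2←0xef
2: ✓ SUBLE  r0←0xac
3: ✓ MOVNE  r0←0x50
4: ✓ CMP  NZCV=0000
5: · ADDLT
6: · MOVVS
7: ✓ MOVLS  r2←0x3d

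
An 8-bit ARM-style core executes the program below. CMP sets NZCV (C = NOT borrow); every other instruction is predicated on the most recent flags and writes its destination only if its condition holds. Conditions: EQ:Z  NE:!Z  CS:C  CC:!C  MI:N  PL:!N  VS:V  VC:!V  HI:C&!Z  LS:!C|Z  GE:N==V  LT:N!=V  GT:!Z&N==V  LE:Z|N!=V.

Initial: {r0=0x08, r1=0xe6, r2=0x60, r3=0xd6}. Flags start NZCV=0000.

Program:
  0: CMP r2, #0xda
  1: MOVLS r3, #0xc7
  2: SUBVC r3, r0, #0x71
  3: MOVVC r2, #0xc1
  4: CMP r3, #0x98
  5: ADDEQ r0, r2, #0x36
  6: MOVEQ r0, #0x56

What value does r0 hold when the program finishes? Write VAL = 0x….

VAL = 0x08

0: ✓ CMP  NZCV=1001
1: ✓ MOVLS  r3←0xc7
2: · SUBVC
3: · MOVVC
4: ✓ CMP  NZCV=0010
5: · ADDEQ
6: · MOVEQ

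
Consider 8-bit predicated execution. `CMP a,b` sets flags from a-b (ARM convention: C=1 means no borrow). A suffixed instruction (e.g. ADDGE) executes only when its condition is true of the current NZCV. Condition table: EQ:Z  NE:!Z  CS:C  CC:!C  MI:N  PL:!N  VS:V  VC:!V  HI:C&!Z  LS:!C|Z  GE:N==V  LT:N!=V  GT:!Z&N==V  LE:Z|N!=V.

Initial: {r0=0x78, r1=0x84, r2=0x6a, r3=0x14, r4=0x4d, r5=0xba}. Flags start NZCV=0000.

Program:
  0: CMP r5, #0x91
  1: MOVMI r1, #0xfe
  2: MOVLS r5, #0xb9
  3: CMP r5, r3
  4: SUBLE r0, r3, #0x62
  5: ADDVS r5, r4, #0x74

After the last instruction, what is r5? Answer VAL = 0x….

VAL = 0xba

[0] flags=0010 → (cmp)
[1] flags=0010 MI?F → skip
[2] flags=0010 LS?F → skip
[3] flags=1010 → (cmp)
[4] flags=1010 LE?T → r0=0xb2
[5] flags=1010 VS?F → skip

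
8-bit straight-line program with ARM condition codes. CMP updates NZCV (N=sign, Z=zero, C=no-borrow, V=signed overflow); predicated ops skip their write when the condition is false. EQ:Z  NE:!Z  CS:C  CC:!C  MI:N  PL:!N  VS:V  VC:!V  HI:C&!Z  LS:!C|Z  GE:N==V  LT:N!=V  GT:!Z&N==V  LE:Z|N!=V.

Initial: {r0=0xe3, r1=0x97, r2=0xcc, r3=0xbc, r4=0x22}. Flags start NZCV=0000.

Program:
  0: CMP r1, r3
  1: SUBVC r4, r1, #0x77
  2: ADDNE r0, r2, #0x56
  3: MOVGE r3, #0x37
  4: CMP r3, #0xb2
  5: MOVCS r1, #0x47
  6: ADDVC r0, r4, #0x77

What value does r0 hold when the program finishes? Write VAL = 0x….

0: ✓ CMP  NZCV=1000
1: ✓ SUBVC  r4←0x20
2: ✓ ADDNE  r0←0x22
3: · MOVGE
4: ✓ CMP  NZCV=0010
5: ✓ MOVCS  r1←0x47
6: ✓ ADDVC  r0←0x97

VAL = 0x97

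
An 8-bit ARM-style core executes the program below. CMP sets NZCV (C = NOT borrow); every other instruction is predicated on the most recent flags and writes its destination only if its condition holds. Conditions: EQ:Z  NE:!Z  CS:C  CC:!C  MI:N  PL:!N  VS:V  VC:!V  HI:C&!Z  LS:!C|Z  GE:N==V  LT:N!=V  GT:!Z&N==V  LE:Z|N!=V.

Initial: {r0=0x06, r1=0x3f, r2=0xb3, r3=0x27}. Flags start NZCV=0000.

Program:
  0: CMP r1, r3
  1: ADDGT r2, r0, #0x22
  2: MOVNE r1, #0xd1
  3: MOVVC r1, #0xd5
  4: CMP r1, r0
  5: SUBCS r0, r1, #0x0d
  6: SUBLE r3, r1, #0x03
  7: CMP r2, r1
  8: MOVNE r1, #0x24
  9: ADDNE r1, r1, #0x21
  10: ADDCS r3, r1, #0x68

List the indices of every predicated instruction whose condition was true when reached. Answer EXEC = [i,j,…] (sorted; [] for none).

0: ✓ CMP  NZCV=0010
1: ✓ ADDGT  r2←0x28
2: ✓ MOVNE  r1←0xd1
3: ✓ MOVVC  r1←0xd5
4: ✓ CMP  NZCV=1010
5: ✓ SUBCS  r0←0xc8
6: ✓ SUBLE  r3←0xd2
7: ✓ CMP  NZCV=0000
8: ✓ MOVNE  r1←0x24
9: ✓ ADDNE  r1←0x45
10: · ADDCS

EXEC = [1,2,3,5,6,8,9]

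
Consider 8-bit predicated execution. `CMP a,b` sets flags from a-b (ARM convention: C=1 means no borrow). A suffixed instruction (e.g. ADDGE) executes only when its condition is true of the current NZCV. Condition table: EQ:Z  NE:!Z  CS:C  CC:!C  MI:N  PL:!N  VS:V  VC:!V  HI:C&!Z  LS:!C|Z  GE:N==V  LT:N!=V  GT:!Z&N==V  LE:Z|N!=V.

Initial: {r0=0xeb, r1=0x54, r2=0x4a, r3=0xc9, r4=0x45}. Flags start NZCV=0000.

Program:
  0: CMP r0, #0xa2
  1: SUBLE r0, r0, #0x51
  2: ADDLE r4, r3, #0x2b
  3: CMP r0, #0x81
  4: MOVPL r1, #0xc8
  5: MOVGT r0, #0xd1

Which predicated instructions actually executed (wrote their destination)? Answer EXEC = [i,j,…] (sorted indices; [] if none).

EXEC = [4,5]

[0] flags=0010 → (cmp)
[1] flags=0010 LE?F → skip
[2] flags=0010 LE?F → skip
[3] flags=0010 → (cmp)
[4] flags=0010 PL?T → r1=0xc8
[5] flags=0010 GT?T → r0=0xd1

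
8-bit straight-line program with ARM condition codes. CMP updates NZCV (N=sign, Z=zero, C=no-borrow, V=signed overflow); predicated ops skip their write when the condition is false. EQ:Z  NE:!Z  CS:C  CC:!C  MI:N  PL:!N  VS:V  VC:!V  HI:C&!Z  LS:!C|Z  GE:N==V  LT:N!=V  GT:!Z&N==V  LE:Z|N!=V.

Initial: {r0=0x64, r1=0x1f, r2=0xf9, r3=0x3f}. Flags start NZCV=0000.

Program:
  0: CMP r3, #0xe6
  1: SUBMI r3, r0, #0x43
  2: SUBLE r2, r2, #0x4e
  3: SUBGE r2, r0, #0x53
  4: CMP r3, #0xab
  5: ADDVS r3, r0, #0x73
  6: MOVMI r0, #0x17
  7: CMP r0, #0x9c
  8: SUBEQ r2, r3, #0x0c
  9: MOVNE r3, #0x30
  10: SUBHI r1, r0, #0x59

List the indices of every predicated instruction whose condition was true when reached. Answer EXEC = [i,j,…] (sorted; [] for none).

0: ✓ CMP  NZCV=0000
1: · SUBMI
2: · SUBLE
3: ✓ SUBGE  r2←0x11
4: ✓ CMP  NZCV=1001
5: ✓ ADDVS  r3←0xd7
6: ✓ MOVMI  r0←0x17
7: ✓ CMP  NZCV=0000
8: · SUBEQ
9: ✓ MOVNE  r3←0x30
10: · SUBHI

EXEC = [3,5,6,9]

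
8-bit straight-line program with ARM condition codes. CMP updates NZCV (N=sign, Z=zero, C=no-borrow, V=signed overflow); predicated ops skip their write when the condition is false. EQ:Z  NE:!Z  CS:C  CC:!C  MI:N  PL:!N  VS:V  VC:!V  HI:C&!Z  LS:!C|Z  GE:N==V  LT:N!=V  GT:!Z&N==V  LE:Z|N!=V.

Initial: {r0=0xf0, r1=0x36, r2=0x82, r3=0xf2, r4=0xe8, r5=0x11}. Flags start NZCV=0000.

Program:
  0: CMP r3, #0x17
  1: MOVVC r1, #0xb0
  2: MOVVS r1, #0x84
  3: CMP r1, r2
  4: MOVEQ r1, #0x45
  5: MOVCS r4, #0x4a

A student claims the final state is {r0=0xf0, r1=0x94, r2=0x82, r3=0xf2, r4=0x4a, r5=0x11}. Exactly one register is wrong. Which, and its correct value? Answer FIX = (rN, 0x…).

0: ✓ CMP  NZCV=1010
1: ✓ MOVVC  r1←0xb0
2: · MOVVS
3: ✓ CMP  NZCV=0010
4: · MOVEQ
5: ✓ MOVCS  r4←0x4a

FIX = (r1, 0xb0)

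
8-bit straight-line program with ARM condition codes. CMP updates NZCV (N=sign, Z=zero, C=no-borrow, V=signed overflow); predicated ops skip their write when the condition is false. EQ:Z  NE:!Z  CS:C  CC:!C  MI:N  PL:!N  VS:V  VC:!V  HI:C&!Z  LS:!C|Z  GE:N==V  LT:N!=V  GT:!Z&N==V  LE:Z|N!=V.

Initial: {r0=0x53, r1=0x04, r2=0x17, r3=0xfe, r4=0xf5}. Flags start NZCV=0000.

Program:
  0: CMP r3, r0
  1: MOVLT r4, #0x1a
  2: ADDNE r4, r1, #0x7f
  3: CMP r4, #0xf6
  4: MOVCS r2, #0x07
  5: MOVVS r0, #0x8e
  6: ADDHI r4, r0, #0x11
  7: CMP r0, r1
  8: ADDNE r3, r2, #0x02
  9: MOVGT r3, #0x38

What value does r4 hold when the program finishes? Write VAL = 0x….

0: ✓ CMP  NZCV=1010
1: ✓ MOVLT  r4←0x1a
2: ✓ ADDNE  r4←0x83
3: ✓ CMP  NZCV=1000
4: · MOVCS
5: · MOVVS
6: · ADDHI
7: ✓ CMP  NZCV=0010
8: ✓ ADDNE  r3←0x19
9: ✓ MOVGT  r3←0x38

VAL = 0x83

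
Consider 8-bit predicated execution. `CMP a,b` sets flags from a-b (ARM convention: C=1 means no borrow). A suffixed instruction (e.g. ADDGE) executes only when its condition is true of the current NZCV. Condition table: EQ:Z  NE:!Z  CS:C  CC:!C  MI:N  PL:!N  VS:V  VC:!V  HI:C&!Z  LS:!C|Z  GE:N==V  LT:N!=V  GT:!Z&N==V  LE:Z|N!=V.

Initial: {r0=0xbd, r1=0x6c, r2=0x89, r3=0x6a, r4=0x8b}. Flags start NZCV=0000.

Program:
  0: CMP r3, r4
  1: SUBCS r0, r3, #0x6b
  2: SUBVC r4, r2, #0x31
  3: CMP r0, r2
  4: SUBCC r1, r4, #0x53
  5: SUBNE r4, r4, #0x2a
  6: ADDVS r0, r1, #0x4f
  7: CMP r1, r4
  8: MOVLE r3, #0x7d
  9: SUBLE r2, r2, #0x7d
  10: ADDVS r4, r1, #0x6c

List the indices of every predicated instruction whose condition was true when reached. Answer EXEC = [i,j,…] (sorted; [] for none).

0: ✓ CMP  NZCV=1001
1: · SUBCS
2: · SUBVC
3: ✓ CMP  NZCV=0010
4: · SUBCC
5: ✓ SUBNE  r4←0x61
6: · ADDVS
7: ✓ CMP  NZCV=0010
8: · MOVLE
9: · SUBLE
10: · ADDVS

EXEC = [5]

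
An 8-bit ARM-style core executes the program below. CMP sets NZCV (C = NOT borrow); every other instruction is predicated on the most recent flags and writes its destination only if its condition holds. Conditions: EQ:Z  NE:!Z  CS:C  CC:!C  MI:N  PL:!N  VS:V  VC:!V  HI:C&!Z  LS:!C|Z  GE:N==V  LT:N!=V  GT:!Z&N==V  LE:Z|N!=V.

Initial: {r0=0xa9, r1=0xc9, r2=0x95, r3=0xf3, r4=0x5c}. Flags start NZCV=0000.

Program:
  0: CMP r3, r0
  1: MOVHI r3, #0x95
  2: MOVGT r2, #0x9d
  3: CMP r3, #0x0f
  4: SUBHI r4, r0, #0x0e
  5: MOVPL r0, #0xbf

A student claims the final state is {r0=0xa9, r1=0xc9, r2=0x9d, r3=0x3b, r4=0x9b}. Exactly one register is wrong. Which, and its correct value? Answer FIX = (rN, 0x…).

[0] flags=0010 → (cmp)
[1] flags=0010 HI?T → r3=0x95
[2] flags=0010 GT?T → r2=0x9d
[3] flags=1010 → (cmp)
[4] flags=1010 HI?T → r4=0x9b
[5] flags=1010 PL?F → skip

FIX = (r3, 0x95)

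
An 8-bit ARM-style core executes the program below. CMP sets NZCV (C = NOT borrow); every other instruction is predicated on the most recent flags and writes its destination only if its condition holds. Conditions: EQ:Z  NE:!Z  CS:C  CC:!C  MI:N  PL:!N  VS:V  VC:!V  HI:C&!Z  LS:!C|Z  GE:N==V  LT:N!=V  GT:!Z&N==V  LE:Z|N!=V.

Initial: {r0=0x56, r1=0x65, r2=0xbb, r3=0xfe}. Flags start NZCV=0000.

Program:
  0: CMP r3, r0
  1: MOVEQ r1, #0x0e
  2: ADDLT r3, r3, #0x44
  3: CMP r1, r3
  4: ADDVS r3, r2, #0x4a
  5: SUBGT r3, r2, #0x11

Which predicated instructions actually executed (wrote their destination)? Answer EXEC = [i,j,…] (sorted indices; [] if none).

[0] flags=1010 → (cmp)
[1] flags=1010 EQ?F → skip
[2] flags=1010 LT?T → r3=0x42
[3] flags=0010 → (cmp)
[4] flags=0010 VS?F → skip
[5] flags=0010 GT?T → r3=0xaa

EXEC = [2,5]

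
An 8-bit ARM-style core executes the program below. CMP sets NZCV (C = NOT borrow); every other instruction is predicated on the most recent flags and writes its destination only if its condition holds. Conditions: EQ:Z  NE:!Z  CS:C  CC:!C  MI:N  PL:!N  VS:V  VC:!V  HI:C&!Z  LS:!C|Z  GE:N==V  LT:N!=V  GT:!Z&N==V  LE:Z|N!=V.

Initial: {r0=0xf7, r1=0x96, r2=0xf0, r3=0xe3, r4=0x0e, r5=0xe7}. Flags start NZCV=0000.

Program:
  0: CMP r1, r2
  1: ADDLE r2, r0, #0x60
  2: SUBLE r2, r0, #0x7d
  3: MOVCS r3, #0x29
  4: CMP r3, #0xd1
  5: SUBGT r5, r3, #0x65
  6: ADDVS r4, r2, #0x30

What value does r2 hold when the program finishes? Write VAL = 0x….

[0] flags=1000 → (cmp)
[1] flags=1000 LE?T → r2=0x57
[2] flags=1000 LE?T → r2=0x7a
[3] flags=1000 CS?F → skip
[4] flags=0010 → (cmp)
[5] flags=0010 GT?T → r5=0x7e
[6] flags=0010 VS?F → skip

VAL = 0x7a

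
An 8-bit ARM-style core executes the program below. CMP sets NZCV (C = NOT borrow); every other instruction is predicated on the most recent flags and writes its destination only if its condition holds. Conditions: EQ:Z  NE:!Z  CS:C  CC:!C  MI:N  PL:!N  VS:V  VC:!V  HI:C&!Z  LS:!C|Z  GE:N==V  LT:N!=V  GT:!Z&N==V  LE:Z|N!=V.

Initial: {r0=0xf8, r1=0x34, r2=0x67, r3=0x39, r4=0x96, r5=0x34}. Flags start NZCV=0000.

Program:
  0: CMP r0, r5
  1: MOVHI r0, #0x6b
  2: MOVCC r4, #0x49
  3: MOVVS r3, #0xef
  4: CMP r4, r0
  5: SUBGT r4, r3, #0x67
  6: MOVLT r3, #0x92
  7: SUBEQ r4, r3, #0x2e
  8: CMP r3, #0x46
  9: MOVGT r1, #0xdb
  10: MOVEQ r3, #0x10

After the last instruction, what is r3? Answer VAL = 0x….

VAL = 0x92

0: ✓ CMP  NZCV=1010
1: ✓ MOVHI  r0←0x6b
2: · MOVCC
3: · MOVVS
4: ✓ CMP  NZCV=0011
5: · SUBGT
6: ✓ MOVLT  r3←0x92
7: · SUBEQ
8: ✓ CMP  NZCV=0011
9: · MOVGT
10: · MOVEQ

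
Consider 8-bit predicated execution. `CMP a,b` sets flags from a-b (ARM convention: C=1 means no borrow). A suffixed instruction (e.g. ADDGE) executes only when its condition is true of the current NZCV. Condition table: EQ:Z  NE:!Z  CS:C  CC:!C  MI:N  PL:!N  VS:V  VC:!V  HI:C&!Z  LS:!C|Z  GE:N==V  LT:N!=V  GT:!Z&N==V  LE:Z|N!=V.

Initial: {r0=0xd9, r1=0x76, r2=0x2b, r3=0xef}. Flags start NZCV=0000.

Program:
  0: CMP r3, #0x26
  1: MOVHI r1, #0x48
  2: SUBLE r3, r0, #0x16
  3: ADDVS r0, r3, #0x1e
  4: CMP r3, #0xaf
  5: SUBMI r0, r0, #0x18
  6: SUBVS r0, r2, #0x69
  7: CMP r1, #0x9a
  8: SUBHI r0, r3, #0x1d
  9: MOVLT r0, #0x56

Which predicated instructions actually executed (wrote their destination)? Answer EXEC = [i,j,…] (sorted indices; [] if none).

[0] flags=1010 → (cmp)
[1] flags=1010 HI?T → r1=0x48
[2] flags=1010 LE?T → r3=0xc3
[3] flags=1010 VS?F → skip
[4] flags=0010 → (cmp)
[5] flags=0010 MI?F → skip
[6] flags=0010 VS?F → skip
[7] flags=1001 → (cmp)
[8] flags=1001 HI?F → skip
[9] flags=1001 LT?F → skip

EXEC = [1,2]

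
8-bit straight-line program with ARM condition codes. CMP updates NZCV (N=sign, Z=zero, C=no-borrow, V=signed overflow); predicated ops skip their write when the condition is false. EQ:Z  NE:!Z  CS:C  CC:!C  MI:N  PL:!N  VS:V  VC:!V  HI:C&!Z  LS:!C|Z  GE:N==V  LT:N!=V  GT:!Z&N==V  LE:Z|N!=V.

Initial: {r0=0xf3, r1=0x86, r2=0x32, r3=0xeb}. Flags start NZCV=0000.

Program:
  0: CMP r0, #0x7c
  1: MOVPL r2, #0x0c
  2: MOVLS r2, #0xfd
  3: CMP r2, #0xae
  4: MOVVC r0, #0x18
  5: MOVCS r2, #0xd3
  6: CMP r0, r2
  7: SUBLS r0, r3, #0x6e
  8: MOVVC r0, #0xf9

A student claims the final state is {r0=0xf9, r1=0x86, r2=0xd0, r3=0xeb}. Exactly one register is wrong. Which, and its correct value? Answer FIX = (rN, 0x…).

FIX = (r2, 0x0c)

0: ✓ CMP  NZCV=0011
1: ✓ MOVPL  r2←0x0c
2: · MOVLS
3: ✓ CMP  NZCV=0000
4: ✓ MOVVC  r0←0x18
5: · MOVCS
6: ✓ CMP  NZCV=0010
7: · SUBLS
8: ✓ MOVVC  r0←0xf9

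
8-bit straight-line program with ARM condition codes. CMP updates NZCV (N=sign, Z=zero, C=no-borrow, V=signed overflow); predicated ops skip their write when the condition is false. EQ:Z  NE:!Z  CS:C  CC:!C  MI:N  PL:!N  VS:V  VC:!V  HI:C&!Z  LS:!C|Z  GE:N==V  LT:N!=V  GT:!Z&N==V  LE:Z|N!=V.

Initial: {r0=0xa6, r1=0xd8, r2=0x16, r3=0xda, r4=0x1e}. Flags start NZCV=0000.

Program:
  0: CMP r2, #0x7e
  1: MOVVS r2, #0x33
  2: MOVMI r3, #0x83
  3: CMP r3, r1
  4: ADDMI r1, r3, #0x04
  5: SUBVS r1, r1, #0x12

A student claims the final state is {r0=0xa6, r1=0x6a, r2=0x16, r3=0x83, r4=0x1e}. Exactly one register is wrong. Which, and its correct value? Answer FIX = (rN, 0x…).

[0] flags=1000 → (cmp)
[1] flags=1000 VS?F → skip
[2] flags=1000 MI?T → r3=0x83
[3] flags=1000 → (cmp)
[4] flags=1000 MI?T → r1=0x87
[5] flags=1000 VS?F → skip

FIX = (r1, 0x87)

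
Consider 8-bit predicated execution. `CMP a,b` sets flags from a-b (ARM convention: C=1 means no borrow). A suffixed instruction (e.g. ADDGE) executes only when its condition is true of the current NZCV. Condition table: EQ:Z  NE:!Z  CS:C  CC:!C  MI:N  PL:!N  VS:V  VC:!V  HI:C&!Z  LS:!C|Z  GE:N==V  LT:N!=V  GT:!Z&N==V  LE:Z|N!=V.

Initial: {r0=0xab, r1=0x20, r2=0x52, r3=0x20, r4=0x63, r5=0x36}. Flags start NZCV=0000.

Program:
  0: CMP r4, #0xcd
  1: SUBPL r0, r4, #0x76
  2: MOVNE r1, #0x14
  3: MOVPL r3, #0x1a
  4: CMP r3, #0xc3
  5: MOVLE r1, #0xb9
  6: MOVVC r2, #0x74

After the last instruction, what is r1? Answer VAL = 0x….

0: ✓ CMP  NZCV=1001
1: · SUBPL
2: ✓ MOVNE  r1←0x14
3: · MOVPL
4: ✓ CMP  NZCV=0000
5: · MOVLE
6: ✓ MOVVC  r2←0x74

VAL = 0x14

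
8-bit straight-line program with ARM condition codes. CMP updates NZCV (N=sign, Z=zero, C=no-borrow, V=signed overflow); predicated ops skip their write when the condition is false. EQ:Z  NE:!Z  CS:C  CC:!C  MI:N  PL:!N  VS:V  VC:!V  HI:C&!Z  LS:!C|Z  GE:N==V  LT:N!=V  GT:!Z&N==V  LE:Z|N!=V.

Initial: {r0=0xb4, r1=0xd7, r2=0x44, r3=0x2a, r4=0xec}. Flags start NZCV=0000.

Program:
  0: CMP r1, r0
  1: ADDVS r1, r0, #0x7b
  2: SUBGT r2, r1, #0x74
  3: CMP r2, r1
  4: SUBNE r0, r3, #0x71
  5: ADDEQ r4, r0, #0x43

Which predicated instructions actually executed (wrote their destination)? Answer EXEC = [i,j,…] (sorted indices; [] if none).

EXEC = [2,4]

0: ✓ CMP  NZCV=0010
1: · ADDVS
2: ✓ SUBGT  r2←0x63
3: ✓ CMP  NZCV=1001
4: ✓ SUBNE  r0←0xb9
5: · ADDEQ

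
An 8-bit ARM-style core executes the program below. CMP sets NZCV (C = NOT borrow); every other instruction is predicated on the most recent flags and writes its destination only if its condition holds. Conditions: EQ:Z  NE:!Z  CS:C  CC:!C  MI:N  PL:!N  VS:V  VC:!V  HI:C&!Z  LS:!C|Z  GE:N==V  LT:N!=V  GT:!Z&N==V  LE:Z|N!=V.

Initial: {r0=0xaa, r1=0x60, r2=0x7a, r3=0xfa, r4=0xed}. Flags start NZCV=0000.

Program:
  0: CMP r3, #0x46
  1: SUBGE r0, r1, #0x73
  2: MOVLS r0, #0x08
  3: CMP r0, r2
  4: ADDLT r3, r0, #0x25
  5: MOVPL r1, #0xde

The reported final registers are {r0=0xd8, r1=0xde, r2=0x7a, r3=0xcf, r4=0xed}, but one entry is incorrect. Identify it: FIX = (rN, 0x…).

FIX = (r0, 0xaa)

[0] flags=1010 → (cmp)
[1] flags=1010 GE?F → skip
[2] flags=1010 LS?F → skip
[3] flags=0011 → (cmp)
[4] flags=0011 LT?T → r3=0xcf
[5] flags=0011 PL?T → r1=0xde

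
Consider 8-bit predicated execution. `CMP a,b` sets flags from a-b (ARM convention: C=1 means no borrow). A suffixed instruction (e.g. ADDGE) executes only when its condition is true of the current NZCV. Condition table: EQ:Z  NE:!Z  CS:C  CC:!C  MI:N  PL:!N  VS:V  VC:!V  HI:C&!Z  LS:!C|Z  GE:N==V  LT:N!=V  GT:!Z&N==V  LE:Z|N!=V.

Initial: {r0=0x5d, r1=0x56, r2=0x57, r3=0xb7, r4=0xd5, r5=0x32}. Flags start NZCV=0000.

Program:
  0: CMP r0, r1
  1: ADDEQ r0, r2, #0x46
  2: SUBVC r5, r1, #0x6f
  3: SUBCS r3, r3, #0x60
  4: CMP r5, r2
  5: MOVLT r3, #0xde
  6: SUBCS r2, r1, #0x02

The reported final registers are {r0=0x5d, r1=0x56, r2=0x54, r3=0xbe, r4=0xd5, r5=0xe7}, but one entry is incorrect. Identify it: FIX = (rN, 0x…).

FIX = (r3, 0xde)

[0] flags=0010 → (cmp)
[1] flags=0010 EQ?F → skip
[2] flags=0010 VC?T → r5=0xe7
[3] flags=0010 CS?T → r3=0x57
[4] flags=1010 → (cmp)
[5] flags=1010 LT?T → r3=0xde
[6] flags=1010 CS?T → r2=0x54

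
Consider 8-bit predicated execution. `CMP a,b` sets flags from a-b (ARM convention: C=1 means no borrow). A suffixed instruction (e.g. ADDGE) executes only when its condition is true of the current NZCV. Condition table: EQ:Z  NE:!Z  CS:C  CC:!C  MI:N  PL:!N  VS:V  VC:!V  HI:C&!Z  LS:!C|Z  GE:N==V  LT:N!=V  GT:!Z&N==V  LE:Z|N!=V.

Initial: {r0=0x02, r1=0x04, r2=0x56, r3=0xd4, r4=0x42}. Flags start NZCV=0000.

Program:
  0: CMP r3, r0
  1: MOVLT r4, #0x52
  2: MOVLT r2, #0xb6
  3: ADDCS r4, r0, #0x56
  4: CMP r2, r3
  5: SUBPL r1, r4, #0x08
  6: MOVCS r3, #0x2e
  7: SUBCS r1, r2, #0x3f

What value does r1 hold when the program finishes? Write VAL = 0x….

VAL = 0x04

[0] flags=1010 → (cmp)
[1] flags=1010 LT?T → r4=0x52
[2] flags=1010 LT?T → r2=0xb6
[3] flags=1010 CS?T → r4=0x58
[4] flags=1000 → (cmp)
[5] flags=1000 PL?F → skip
[6] flags=1000 CS?F → skip
[7] flags=1000 CS?F → skip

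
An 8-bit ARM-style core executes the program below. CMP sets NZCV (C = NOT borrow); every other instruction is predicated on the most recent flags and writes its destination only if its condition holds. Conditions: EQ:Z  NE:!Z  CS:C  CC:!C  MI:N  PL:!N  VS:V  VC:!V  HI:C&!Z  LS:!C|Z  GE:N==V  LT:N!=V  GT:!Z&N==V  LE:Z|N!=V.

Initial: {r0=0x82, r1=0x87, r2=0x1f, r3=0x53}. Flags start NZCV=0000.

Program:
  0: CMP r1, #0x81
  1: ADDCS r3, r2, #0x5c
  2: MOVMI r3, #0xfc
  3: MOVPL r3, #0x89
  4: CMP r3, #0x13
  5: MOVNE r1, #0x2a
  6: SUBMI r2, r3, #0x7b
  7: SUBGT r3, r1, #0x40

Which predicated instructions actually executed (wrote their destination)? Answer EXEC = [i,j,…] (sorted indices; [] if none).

[0] flags=0010 → (cmp)
[1] flags=0010 CS?T → r3=0x7b
[2] flags=0010 MI?F → skip
[3] flags=0010 PL?T → r3=0x89
[4] flags=0011 → (cmp)
[5] flags=0011 NE?T → r1=0x2a
[6] flags=0011 MI?F → skip
[7] flags=0011 GT?F → skip

EXEC = [1,3,5]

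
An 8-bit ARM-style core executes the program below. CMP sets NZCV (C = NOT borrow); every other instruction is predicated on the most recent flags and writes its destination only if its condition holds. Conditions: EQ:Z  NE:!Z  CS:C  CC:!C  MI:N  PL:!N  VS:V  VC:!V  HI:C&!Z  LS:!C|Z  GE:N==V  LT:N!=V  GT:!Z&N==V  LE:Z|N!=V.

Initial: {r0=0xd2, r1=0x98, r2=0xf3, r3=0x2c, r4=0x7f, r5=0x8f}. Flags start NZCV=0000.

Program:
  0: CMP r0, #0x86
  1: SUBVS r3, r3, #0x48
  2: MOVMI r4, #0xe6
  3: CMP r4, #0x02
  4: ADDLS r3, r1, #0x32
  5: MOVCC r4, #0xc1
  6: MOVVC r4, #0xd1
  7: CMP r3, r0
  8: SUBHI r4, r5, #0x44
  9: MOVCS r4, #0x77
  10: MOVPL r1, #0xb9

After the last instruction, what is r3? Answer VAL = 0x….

VAL = 0x2c

[0] flags=0010 → (cmp)
[1] flags=0010 VS?F → skip
[2] flags=0010 MI?F → skip
[3] flags=0010 → (cmp)
[4] flags=0010 LS?F → skip
[5] flags=0010 CC?F → skip
[6] flags=0010 VC?T → r4=0xd1
[7] flags=0000 → (cmp)
[8] flags=0000 HI?F → skip
[9] flags=0000 CS?F → skip
[10] flags=0000 PL?T → r1=0xb9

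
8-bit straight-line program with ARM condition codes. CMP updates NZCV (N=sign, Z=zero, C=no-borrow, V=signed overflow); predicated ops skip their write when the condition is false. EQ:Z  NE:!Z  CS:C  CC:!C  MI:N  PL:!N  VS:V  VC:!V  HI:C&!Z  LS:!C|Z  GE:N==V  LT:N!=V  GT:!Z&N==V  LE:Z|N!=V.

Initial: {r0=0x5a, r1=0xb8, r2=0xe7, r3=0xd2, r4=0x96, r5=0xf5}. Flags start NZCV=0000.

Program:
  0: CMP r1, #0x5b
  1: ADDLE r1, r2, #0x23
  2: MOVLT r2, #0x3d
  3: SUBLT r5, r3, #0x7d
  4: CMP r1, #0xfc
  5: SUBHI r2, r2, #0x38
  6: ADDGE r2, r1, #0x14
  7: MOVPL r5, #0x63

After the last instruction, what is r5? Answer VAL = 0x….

VAL = 0x63

[0] flags=0011 → (cmp)
[1] flags=0011 LE?T → r1=0x0a
[2] flags=0011 LT?T → r2=0x3d
[3] flags=0011 LT?T → r5=0x55
[4] flags=0000 → (cmp)
[5] flags=0000 HI?F → skip
[6] flags=0000 GE?T → r2=0x1e
[7] flags=0000 PL?T → r5=0x63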